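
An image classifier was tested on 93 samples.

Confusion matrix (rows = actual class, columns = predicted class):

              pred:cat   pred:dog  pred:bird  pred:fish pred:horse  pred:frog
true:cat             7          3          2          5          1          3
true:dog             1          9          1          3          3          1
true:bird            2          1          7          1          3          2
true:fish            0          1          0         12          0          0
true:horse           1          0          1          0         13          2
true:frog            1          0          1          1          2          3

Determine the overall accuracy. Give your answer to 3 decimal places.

Accuracy = trace / total = (7+9+7+12+13+3=51) / 93 = 51/93 = 0.548

0.548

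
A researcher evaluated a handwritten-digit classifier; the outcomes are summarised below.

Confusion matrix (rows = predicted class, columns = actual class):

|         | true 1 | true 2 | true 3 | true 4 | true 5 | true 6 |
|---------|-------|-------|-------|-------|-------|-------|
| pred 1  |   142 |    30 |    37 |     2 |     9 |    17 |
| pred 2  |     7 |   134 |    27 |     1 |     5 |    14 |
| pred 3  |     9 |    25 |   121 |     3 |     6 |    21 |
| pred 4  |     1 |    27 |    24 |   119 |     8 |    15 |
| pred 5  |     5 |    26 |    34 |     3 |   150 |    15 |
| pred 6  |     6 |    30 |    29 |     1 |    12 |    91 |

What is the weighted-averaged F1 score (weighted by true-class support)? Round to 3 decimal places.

Per-class F1 score (2·TP/(2·TP+FP+FN)):
  1: TP=142, FP=30+37+2+9+17=95, FN=7+9+1+5+6=28 → 284/407 = 0.6978
  2: TP=134, FP=7+27+1+5+14=54, FN=30+25+27+26+30=138 → 268/460 = 0.5826
  3: TP=121, FP=9+25+3+6+21=64, FN=37+27+24+34+29=151 → 242/457 = 0.5295
  4: TP=119, FP=1+27+24+8+15=75, FN=2+1+3+3+1=10 → 238/323 = 0.7368
  5: TP=150, FP=5+26+34+3+15=83, FN=9+5+6+8+12=40 → 300/423 = 0.7092
  6: TP=91, FP=6+30+29+1+12=78, FN=17+14+21+15+15=82 → 182/342 = 0.5322
Weighted-F1 score = Σ (supportᵢ/N)·F1 scoreᵢ with N=1206: (170/1206)·0.6978 + (272/1206)·0.5826 + (272/1206)·0.5295 + (129/1206)·0.7368 + (190/1206)·0.7092 + (173/1206)·0.5322 = 0.616

0.616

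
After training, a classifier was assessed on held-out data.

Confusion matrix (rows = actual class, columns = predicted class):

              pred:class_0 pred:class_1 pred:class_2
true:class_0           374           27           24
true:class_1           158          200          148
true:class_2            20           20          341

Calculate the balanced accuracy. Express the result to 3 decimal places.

Balanced accuracy = mean of per-class recall.
  class_0: recall = 374/425 = 0.8800
  class_1: recall = 200/506 = 0.3953
  class_2: recall = 341/381 = 0.8950
Mean = (0.8800 + 0.3953 + 0.8950) / 3 = 0.723

0.723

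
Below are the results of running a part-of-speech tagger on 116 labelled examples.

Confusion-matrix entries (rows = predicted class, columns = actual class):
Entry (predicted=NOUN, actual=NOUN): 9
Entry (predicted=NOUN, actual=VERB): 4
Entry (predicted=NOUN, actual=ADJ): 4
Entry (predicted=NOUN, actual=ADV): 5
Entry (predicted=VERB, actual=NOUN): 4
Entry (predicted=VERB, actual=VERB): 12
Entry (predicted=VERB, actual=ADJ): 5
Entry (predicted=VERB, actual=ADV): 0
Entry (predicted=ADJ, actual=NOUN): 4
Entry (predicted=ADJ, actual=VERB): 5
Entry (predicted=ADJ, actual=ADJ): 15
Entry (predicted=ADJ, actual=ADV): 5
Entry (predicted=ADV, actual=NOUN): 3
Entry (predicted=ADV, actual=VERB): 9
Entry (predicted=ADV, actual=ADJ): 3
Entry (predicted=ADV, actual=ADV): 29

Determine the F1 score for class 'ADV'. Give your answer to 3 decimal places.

One-vs-rest for 'ADV': TP = diagonal; FP = other classes predicted 'ADV'; FN = 'ADV' predicted as other.
F1 score = 2·TP/(2·TP+FP+FN).
ADV: TP=29, FP=3+9+3=15, FN=5+0+5=10 → 58/83 = 0.6988

0.699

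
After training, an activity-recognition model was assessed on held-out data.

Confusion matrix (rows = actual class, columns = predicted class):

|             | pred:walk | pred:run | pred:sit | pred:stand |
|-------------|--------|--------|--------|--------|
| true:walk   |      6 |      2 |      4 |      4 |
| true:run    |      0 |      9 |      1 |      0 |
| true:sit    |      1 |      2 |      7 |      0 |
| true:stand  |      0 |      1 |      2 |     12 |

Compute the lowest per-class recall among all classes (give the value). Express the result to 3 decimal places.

Per-class recall (TP/(TP+FN)):
  walk: TP=6, FN=2+4+4=10 → 6/16 = 0.3750
  run: TP=9, FN=0+1+0=1 → 9/10 = 0.9000
  sit: TP=7, FN=1+2+0=3 → 7/10 = 0.7000
  stand: TP=12, FN=0+1+2=3 → 12/15 = 0.8000
Lowest is class 'walk' with recall = 0.375.

0.375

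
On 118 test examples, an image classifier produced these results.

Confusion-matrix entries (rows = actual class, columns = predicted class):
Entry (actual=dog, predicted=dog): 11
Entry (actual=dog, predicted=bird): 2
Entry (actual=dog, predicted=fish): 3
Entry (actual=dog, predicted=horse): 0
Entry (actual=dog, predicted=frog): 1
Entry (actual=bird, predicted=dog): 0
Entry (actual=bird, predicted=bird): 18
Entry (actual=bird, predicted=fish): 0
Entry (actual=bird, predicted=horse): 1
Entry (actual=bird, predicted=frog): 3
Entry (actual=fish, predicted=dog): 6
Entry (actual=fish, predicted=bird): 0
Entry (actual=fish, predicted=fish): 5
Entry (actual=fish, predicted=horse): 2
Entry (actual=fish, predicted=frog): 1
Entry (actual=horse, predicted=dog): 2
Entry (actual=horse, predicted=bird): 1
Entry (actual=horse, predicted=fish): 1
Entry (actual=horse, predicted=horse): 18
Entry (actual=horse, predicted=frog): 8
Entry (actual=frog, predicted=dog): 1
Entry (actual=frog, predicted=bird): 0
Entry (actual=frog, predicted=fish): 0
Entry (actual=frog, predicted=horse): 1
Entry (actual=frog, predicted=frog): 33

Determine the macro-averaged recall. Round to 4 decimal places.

0.6730

Per-class recall (TP/(TP+FN)):
  dog: TP=11, FN=2+3+0+1=6 → 11/17 = 0.64706
  bird: TP=18, FN=0+0+1+3=4 → 18/22 = 0.81818
  fish: TP=5, FN=6+0+2+1=9 → 5/14 = 0.35714
  horse: TP=18, FN=2+1+1+8=12 → 18/30 = 0.60000
  frog: TP=33, FN=1+0+0+1=2 → 33/35 = 0.94286
Macro-recall = mean = (0.64706 + 0.81818 + 0.35714 + 0.60000 + 0.94286) / 5 = 0.6730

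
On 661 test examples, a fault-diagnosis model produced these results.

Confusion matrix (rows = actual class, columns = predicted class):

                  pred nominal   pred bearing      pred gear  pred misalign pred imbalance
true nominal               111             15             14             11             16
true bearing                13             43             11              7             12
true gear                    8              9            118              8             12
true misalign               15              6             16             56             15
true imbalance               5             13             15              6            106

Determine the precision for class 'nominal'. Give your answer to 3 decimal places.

0.730

One-vs-rest for 'nominal': TP = diagonal; FP = other classes predicted 'nominal'; FN = 'nominal' predicted as other.
precision = TP/(TP+FP).
nominal: TP=111, FP=13+8+15+5=41 → 111/152 = 0.7303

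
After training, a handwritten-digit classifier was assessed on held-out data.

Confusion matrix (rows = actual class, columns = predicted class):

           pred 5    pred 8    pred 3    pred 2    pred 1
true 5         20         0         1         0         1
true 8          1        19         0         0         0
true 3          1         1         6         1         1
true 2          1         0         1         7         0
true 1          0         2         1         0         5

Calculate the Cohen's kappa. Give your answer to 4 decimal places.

Observed agreement pₒ = trace/N = 57/69 = 0.82609
Expected agreement pₑ = Σ (rowᵢ·colᵢ)/N² = (22·23 + 20·22 + 10·9 + 9·8 + 8·7)/69² = 0.24449
κ = (pₒ − pₑ)/(1 − pₑ) = (0.82609 − 0.24449)/(1 − 0.24449) = 0.7698

0.7698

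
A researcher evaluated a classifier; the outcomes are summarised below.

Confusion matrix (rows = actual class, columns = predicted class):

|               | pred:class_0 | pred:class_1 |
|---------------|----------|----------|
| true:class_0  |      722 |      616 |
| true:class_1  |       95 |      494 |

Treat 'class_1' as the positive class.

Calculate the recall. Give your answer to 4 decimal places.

Recall = TP/(TP+FN) = 494/(494+95) = 494/589 = 0.8387

0.8387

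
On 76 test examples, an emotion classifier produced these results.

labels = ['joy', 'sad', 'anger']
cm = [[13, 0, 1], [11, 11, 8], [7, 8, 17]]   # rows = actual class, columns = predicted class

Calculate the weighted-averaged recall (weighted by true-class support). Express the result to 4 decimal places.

Per-class recall (TP/(TP+FN)):
  joy: TP=13, FN=0+1=1 → 13/14 = 0.92857
  sad: TP=11, FN=11+8=19 → 11/30 = 0.36667
  anger: TP=17, FN=7+8=15 → 17/32 = 0.53125
Weighted-recall = Σ (supportᵢ/N)·recallᵢ with N=76: (14/76)·0.92857 + (30/76)·0.36667 + (32/76)·0.53125 = 0.5395

0.5395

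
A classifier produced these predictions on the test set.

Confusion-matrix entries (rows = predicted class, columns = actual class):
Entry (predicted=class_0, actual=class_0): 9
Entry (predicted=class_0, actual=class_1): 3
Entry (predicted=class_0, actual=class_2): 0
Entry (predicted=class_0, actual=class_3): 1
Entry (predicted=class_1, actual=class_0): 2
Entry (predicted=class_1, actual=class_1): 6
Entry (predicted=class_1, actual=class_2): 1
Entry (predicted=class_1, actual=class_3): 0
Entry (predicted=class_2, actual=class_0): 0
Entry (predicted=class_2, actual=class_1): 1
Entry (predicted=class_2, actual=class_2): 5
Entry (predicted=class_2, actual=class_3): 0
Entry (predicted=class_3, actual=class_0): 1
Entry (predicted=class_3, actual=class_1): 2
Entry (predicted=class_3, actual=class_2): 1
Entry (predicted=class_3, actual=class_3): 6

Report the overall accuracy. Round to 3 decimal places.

Accuracy = trace / total = (9+6+5+6=26) / 38 = 26/38 = 0.684

0.684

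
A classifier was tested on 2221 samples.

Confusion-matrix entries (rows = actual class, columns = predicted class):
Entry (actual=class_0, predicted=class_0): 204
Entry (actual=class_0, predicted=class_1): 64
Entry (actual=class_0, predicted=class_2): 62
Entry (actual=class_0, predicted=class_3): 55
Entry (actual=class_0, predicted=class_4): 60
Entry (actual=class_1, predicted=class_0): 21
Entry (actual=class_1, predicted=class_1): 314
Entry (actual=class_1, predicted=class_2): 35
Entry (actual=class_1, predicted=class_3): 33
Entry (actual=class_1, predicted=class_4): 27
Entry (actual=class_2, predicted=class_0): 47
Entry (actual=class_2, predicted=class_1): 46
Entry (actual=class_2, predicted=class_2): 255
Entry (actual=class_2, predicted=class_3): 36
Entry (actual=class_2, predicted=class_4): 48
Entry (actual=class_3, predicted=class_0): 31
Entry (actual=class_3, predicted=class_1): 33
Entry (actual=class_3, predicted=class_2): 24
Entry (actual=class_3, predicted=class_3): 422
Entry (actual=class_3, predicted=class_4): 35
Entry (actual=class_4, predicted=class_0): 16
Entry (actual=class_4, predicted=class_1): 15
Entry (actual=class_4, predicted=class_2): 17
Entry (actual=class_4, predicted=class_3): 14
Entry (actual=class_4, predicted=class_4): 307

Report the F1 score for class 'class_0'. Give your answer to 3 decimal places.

0.534

Take TP from the diagonal, FP from the rest of the 'class_0' prediction marginal, FN from the rest of the 'class_0' actual marginal.
F1 score = 2·TP/(2·TP+FP+FN).
class_0: TP=204, FP=21+47+31+16=115, FN=64+62+55+60=241 → 408/764 = 0.5340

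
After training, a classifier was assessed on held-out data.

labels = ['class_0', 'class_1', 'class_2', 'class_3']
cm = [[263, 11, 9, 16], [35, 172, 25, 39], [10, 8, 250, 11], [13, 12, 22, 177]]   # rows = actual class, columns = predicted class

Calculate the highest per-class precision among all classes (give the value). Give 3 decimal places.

0.847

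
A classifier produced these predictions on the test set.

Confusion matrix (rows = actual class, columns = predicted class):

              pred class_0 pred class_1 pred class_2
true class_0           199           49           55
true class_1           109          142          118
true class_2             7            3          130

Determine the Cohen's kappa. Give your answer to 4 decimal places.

Observed agreement pₒ = trace/N = 471/812 = 0.58005
Expected agreement pₑ = Σ (rowᵢ·colᵢ)/N² = (303·315 + 369·194 + 140·303)/812² = 0.31767
κ = (pₒ − pₑ)/(1 − pₑ) = (0.58005 − 0.31767)/(1 − 0.31767) = 0.3845

0.3845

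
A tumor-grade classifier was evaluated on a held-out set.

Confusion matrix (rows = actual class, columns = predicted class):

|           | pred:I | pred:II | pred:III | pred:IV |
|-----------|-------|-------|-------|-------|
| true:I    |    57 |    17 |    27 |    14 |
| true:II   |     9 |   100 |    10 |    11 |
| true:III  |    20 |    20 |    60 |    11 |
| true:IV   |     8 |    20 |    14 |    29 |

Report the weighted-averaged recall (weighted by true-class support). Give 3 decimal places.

0.576

Per-class recall (TP/(TP+FN)):
  I: TP=57, FN=17+27+14=58 → 57/115 = 0.4957
  II: TP=100, FN=9+10+11=30 → 100/130 = 0.7692
  III: TP=60, FN=20+20+11=51 → 60/111 = 0.5405
  IV: TP=29, FN=8+20+14=42 → 29/71 = 0.4085
Weighted-recall = Σ (supportᵢ/N)·recallᵢ with N=427: (115/427)·0.4957 + (130/427)·0.7692 + (111/427)·0.5405 + (71/427)·0.4085 = 0.576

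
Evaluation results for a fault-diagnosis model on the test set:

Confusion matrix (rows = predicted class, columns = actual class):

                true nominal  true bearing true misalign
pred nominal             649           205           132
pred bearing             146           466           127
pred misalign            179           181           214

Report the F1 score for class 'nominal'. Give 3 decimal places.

F1 score = 2·TP/(2·TP+FP+FN).
nominal: TP=649, FP=205+132=337, FN=146+179=325 → 1298/1960 = 0.6622

0.662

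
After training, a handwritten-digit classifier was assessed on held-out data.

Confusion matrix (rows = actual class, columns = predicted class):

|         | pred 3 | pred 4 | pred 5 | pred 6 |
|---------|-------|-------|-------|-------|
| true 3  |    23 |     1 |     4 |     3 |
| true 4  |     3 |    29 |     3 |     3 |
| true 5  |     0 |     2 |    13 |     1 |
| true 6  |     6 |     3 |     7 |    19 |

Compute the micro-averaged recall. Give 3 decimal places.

0.700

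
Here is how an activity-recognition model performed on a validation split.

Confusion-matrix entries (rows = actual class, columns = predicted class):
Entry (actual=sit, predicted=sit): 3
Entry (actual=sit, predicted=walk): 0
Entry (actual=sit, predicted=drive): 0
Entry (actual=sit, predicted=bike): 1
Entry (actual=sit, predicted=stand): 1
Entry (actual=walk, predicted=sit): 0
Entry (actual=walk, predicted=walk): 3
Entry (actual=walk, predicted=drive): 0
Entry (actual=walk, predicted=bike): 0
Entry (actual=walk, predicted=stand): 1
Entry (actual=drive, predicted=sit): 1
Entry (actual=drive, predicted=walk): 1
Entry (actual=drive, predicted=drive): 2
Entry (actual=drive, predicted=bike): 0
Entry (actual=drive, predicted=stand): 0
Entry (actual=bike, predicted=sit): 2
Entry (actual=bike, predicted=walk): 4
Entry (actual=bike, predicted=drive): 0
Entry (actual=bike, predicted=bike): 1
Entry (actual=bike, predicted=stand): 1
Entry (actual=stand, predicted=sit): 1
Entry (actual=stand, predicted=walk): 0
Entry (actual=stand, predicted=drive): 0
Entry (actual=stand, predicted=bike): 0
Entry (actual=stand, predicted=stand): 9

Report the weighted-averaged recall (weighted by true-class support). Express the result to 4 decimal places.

0.5806

Per-class recall (TP/(TP+FN)):
  sit: TP=3, FN=0+0+1+1=2 → 3/5 = 0.60000
  walk: TP=3, FN=0+0+0+1=1 → 3/4 = 0.75000
  drive: TP=2, FN=1+1+0+0=2 → 2/4 = 0.50000
  bike: TP=1, FN=2+4+0+1=7 → 1/8 = 0.12500
  stand: TP=9, FN=1+0+0+0=1 → 9/10 = 0.90000
Weighted-recall = Σ (supportᵢ/N)·recallᵢ with N=31: (5/31)·0.60000 + (4/31)·0.75000 + (4/31)·0.50000 + (8/31)·0.12500 + (10/31)·0.90000 = 0.5806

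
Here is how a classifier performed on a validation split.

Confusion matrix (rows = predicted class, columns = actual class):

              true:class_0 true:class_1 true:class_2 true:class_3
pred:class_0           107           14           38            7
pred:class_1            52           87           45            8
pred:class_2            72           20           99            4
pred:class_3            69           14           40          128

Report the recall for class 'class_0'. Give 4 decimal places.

Treat 'class_0' as positive and all other classes as negative.
recall = TP/(TP+FN).
class_0: TP=107, FN=52+72+69=193 → 107/300 = 0.35667

0.3567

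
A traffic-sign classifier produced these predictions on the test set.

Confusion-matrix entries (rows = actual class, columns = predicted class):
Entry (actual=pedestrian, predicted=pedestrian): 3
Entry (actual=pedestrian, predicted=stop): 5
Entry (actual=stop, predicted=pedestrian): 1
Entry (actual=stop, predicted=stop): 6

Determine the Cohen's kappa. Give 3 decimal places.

0.224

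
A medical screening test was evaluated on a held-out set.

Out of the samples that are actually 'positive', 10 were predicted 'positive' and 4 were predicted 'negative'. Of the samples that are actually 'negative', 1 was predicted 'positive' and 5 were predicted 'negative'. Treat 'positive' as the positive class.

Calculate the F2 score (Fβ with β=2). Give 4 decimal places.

Fβ = (1+β²)·TP / ((1+β²)·TP + β²·FN + FP), with β²=4
= 5·10 / (5·10 + 4·4 + 1) = 0.7463

0.7463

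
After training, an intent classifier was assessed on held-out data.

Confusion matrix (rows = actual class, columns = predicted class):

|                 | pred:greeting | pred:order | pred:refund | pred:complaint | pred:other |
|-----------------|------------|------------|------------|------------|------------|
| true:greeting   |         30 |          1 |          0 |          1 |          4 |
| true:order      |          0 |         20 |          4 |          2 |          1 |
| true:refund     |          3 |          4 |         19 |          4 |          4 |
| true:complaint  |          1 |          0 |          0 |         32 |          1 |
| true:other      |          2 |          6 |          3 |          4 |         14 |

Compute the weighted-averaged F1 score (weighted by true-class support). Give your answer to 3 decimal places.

Per-class F1 score (2·TP/(2·TP+FP+FN)):
  greeting: TP=30, FP=0+3+1+2=6, FN=1+0+1+4=6 → 60/72 = 0.8333
  order: TP=20, FP=1+4+0+6=11, FN=0+4+2+1=7 → 40/58 = 0.6897
  refund: TP=19, FP=0+4+0+3=7, FN=3+4+4+4=15 → 38/60 = 0.6333
  complaint: TP=32, FP=1+2+4+4=11, FN=1+0+0+1=2 → 64/77 = 0.8312
  other: TP=14, FP=4+1+4+1=10, FN=2+6+3+4=15 → 28/53 = 0.5283
Weighted-F1 score = Σ (supportᵢ/N)·F1 scoreᵢ with N=160: (36/160)·0.8333 + (27/160)·0.6897 + (34/160)·0.6333 + (34/160)·0.8312 + (29/160)·0.5283 = 0.711

0.711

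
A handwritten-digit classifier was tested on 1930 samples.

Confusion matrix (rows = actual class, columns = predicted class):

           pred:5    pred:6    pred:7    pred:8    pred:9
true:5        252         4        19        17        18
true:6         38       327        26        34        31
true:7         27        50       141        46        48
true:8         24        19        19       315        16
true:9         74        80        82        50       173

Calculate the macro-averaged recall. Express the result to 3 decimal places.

Per-class recall (TP/(TP+FN)):
  5: TP=252, FN=4+19+17+18=58 → 252/310 = 0.8129
  6: TP=327, FN=38+26+34+31=129 → 327/456 = 0.7171
  7: TP=141, FN=27+50+46+48=171 → 141/312 = 0.4519
  8: TP=315, FN=24+19+19+16=78 → 315/393 = 0.8015
  9: TP=173, FN=74+80+82+50=286 → 173/459 = 0.3769
Macro-recall = mean = (0.8129 + 0.7171 + 0.4519 + 0.8015 + 0.3769) / 5 = 0.632

0.632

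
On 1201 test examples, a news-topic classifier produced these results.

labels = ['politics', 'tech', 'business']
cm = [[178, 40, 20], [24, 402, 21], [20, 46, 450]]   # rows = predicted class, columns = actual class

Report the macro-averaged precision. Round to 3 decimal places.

0.840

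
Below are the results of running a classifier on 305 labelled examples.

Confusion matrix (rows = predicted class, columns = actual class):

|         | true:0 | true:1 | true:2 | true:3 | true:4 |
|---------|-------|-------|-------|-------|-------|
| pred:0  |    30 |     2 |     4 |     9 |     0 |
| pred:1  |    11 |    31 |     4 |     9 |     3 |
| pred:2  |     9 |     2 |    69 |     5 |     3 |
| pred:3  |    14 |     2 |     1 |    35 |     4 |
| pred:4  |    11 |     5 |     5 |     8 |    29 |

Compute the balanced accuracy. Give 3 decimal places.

0.649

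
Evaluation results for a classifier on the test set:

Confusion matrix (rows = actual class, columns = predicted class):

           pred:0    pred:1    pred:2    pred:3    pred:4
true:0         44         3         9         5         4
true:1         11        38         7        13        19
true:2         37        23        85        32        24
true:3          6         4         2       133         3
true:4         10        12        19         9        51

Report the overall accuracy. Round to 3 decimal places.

Accuracy = trace / total = (44+38+85+133+51=351) / 603 = 351/603 = 0.582

0.582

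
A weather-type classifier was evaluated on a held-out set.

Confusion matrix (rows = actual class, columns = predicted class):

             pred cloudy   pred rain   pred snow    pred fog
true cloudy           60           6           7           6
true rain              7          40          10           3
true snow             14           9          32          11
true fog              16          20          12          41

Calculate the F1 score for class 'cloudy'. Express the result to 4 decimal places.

0.6818

One-vs-rest for 'cloudy': TP = diagonal; FP = other classes predicted 'cloudy'; FN = 'cloudy' predicted as other.
F1 score = 2·TP/(2·TP+FP+FN).
cloudy: TP=60, FP=7+14+16=37, FN=6+7+6=19 → 120/176 = 0.68182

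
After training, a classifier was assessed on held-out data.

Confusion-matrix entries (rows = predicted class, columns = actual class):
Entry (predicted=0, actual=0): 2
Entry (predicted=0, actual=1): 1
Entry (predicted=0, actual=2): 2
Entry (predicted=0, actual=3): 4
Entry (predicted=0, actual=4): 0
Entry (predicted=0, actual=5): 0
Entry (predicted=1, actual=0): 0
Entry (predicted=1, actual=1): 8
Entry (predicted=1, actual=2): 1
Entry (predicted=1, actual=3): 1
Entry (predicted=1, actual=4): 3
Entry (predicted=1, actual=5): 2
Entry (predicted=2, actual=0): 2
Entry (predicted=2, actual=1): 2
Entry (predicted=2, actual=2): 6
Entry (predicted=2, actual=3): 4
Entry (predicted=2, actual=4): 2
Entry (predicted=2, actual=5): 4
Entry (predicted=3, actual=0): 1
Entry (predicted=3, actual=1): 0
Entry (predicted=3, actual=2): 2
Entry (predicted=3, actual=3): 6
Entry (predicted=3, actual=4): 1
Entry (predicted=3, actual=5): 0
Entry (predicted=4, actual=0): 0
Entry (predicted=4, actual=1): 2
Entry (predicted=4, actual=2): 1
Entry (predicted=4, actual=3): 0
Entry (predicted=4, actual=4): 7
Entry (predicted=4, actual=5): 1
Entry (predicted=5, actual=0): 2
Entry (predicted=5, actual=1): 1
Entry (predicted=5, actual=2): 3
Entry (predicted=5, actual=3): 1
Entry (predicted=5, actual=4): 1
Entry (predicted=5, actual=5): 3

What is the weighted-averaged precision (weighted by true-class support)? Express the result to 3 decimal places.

Per-class precision (TP/(TP+FP)):
  0: TP=2, FP=1+2+4+0+0=7 → 2/9 = 0.2222
  1: TP=8, FP=0+1+1+3+2=7 → 8/15 = 0.5333
  2: TP=6, FP=2+2+4+2+4=14 → 6/20 = 0.3000
  3: TP=6, FP=1+0+2+1+0=4 → 6/10 = 0.6000
  4: TP=7, FP=0+2+1+0+1=4 → 7/11 = 0.6364
  5: TP=3, FP=2+1+3+1+1=8 → 3/11 = 0.2727
Weighted-precision = Σ (supportᵢ/N)·precisionᵢ with N=76: (7/76)·0.2222 + (14/76)·0.5333 + (15/76)·0.3000 + (16/76)·0.6000 + (14/76)·0.6364 + (10/76)·0.2727 = 0.457

0.457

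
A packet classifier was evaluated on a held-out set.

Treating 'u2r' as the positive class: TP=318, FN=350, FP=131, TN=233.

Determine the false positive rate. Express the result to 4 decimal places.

FPR = FP/(FP+TN) = 131/(131+233) = 0.3599

0.3599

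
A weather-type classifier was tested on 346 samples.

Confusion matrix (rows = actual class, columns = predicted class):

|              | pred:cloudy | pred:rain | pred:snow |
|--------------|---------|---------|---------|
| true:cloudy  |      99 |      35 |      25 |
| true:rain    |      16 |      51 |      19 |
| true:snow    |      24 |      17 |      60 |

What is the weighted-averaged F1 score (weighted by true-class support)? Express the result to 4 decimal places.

Per-class F1 score (2·TP/(2·TP+FP+FN)):
  cloudy: TP=99, FP=16+24=40, FN=35+25=60 → 198/298 = 0.66443
  rain: TP=51, FP=35+17=52, FN=16+19=35 → 102/189 = 0.53968
  snow: TP=60, FP=25+19=44, FN=24+17=41 → 120/205 = 0.58537
Weighted-F1 score = Σ (supportᵢ/N)·F1 scoreᵢ with N=346: (159/346)·0.66443 + (86/346)·0.53968 + (101/346)·0.58537 = 0.6103

0.6103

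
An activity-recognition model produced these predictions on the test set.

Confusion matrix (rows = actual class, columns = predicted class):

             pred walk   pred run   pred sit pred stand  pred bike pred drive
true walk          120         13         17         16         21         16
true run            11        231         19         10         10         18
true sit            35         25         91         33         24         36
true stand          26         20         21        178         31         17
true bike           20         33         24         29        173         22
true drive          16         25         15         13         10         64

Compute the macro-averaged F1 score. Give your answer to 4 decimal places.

Per-class F1 score (2·TP/(2·TP+FP+FN)):
  walk: TP=120, FP=11+35+26+20+16=108, FN=13+17+16+21+16=83 → 240/431 = 0.55684
  run: TP=231, FP=13+25+20+33+25=116, FN=11+19+10+10+18=68 → 462/646 = 0.71517
  sit: TP=91, FP=17+19+21+24+15=96, FN=35+25+33+24+36=153 → 182/431 = 0.42227
  stand: TP=178, FP=16+10+33+29+13=101, FN=26+20+21+31+17=115 → 356/572 = 0.62238
  bike: TP=173, FP=21+10+24+31+10=96, FN=20+33+24+29+22=128 → 346/570 = 0.60702
  drive: TP=64, FP=16+18+36+17+22=109, FN=16+25+15+13+10=79 → 128/316 = 0.40506
Macro-F1 score = mean = (0.55684 + 0.71517 + 0.42227 + 0.62238 + 0.60702 + 0.40506) / 6 = 0.5548

0.5548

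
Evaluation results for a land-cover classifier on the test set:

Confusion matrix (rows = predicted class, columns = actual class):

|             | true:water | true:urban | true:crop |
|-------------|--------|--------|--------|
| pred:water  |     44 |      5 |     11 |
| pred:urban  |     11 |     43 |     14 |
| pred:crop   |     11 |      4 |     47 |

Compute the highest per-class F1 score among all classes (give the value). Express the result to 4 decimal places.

0.7167

Per-class F1 score (2·TP/(2·TP+FP+FN)):
  water: TP=44, FP=5+11=16, FN=11+11=22 → 88/126 = 0.69841
  urban: TP=43, FP=11+14=25, FN=5+4=9 → 86/120 = 0.71667
  crop: TP=47, FP=11+4=15, FN=11+14=25 → 94/134 = 0.70149
Highest is class 'urban' with F1 score = 0.7167.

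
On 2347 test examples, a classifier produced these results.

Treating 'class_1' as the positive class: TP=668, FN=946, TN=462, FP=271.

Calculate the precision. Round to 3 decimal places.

0.711

Precision = TP/(TP+FP) = 668/(668+271) = 668/939 = 0.711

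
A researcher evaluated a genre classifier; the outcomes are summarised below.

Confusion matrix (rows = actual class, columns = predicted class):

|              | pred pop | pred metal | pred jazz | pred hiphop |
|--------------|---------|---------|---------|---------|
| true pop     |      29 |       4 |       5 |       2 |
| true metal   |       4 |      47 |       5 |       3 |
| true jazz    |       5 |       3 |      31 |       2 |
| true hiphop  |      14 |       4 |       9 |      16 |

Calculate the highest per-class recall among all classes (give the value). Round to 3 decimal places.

0.797

Per-class recall (TP/(TP+FN)):
  pop: TP=29, FN=4+5+2=11 → 29/40 = 0.7250
  metal: TP=47, FN=4+5+3=12 → 47/59 = 0.7966
  jazz: TP=31, FN=5+3+2=10 → 31/41 = 0.7561
  hiphop: TP=16, FN=14+4+9=27 → 16/43 = 0.3721
Highest is class 'metal' with recall = 0.797.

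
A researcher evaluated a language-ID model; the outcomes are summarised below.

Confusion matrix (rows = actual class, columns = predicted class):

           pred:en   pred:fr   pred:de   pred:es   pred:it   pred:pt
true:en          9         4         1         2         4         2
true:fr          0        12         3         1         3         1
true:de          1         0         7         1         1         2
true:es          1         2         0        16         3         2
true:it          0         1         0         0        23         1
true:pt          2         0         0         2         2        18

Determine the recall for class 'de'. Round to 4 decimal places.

Treat 'de' as positive and all other classes as negative.
recall = TP/(TP+FN).
de: TP=7, FN=1+0+1+1+2=5 → 7/12 = 0.58333

0.5833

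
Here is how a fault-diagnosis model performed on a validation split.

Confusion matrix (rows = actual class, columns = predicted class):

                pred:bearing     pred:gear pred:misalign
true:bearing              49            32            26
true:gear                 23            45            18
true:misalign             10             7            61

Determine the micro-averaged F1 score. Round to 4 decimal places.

Micro-averaging pools counts across classes: ΣTP=155, ΣFP=116, ΣFN=116.
Micro-F1 score = 2·TP/(2·TP+FP+FN) on pooled counts = 0.5720 (equals overall accuracy in single-label multiclass).

0.5720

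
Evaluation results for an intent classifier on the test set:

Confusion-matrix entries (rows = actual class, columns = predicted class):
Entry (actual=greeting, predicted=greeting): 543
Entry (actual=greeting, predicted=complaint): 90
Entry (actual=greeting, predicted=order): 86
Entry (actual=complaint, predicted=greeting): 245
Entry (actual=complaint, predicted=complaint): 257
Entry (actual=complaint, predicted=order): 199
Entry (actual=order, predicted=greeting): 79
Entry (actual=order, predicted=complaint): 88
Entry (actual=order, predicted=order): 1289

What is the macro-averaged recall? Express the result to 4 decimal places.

0.6690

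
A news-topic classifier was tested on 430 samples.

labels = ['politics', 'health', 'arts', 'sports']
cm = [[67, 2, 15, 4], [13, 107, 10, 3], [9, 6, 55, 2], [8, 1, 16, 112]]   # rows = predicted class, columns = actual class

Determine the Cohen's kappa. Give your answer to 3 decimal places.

0.722

Observed agreement pₒ = trace/N = 341/430 = 0.7930
Expected agreement pₑ = Σ (rowᵢ·colᵢ)/N² = (97·88 + 116·133 + 96·72 + 121·137)/430² = 0.2566
κ = (pₒ − pₑ)/(1 − pₑ) = (0.7930 − 0.2566)/(1 − 0.2566) = 0.722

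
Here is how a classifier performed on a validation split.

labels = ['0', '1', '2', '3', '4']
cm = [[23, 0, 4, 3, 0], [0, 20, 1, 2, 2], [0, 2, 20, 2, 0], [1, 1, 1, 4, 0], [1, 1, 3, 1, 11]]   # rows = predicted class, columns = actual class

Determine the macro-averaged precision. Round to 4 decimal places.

0.7237

Per-class precision (TP/(TP+FP)):
  0: TP=23, FP=0+4+3+0=7 → 23/30 = 0.76667
  1: TP=20, FP=0+1+2+2=5 → 20/25 = 0.80000
  2: TP=20, FP=0+2+2+0=4 → 20/24 = 0.83333
  3: TP=4, FP=1+1+1+0=3 → 4/7 = 0.57143
  4: TP=11, FP=1+1+3+1=6 → 11/17 = 0.64706
Macro-precision = mean = (0.76667 + 0.80000 + 0.83333 + 0.57143 + 0.64706) / 5 = 0.7237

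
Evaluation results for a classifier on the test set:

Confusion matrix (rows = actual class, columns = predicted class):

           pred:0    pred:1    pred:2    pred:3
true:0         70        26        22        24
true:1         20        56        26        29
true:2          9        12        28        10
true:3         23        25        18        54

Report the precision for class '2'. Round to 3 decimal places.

Treat '2' as positive and all other classes as negative.
precision = TP/(TP+FP).
2: TP=28, FP=22+26+18=66 → 28/94 = 0.2979

0.298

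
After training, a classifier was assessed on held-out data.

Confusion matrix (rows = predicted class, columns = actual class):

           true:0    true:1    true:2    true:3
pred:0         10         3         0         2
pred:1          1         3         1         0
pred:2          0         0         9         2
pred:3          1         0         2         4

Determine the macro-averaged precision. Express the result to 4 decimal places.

Per-class precision (TP/(TP+FP)):
  0: TP=10, FP=3+0+2=5 → 10/15 = 0.66667
  1: TP=3, FP=1+1+0=2 → 3/5 = 0.60000
  2: TP=9, FP=0+0+2=2 → 9/11 = 0.81818
  3: TP=4, FP=1+0+2=3 → 4/7 = 0.57143
Macro-precision = mean = (0.66667 + 0.60000 + 0.81818 + 0.57143) / 4 = 0.6641

0.6641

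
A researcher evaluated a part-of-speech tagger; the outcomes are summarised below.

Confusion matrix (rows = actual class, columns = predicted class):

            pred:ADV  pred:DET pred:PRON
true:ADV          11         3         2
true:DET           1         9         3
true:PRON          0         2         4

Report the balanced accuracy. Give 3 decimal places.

Balanced accuracy = mean of per-class recall.
  ADV: recall = 11/16 = 0.6875
  DET: recall = 9/13 = 0.6923
  PRON: recall = 4/6 = 0.6667
Mean = (0.6875 + 0.6923 + 0.6667) / 3 = 0.682

0.682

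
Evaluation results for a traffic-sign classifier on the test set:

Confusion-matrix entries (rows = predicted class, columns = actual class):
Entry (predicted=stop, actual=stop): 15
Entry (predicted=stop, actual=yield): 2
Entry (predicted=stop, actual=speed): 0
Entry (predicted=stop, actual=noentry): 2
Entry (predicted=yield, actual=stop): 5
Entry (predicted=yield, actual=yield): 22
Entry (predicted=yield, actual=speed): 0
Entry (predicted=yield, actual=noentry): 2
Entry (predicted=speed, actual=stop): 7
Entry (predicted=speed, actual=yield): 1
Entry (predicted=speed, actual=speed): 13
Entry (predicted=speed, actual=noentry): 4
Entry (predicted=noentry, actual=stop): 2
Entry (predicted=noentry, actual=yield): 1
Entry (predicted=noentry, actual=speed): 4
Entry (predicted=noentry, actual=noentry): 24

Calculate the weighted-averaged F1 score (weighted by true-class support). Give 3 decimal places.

Per-class F1 score (2·TP/(2·TP+FP+FN)):
  stop: TP=15, FP=2+0+2=4, FN=5+7+2=14 → 30/48 = 0.6250
  yield: TP=22, FP=5+0+2=7, FN=2+1+1=4 → 44/55 = 0.8000
  speed: TP=13, FP=7+1+4=12, FN=0+0+4=4 → 26/42 = 0.6190
  noentry: TP=24, FP=2+1+4=7, FN=2+2+4=8 → 48/63 = 0.7619
Weighted-F1 score = Σ (supportᵢ/N)·F1 scoreᵢ with N=104: (29/104)·0.6250 + (26/104)·0.8000 + (17/104)·0.6190 + (32/104)·0.7619 = 0.710

0.710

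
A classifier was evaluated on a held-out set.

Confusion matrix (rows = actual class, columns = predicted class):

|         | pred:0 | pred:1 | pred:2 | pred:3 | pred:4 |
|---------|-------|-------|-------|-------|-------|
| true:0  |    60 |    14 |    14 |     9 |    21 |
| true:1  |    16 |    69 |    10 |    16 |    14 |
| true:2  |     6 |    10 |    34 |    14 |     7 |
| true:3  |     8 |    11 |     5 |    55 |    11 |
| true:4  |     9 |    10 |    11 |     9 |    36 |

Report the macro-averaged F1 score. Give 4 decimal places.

0.5217

Per-class F1 score (2·TP/(2·TP+FP+FN)):
  0: TP=60, FP=16+6+8+9=39, FN=14+14+9+21=58 → 120/217 = 0.55300
  1: TP=69, FP=14+10+11+10=45, FN=16+10+16+14=56 → 138/239 = 0.57741
  2: TP=34, FP=14+10+5+11=40, FN=6+10+14+7=37 → 68/145 = 0.46897
  3: TP=55, FP=9+16+14+9=48, FN=8+11+5+11=35 → 110/193 = 0.56995
  4: TP=36, FP=21+14+7+11=53, FN=9+10+11+9=39 → 72/164 = 0.43902
Macro-F1 score = mean = (0.55300 + 0.57741 + 0.46897 + 0.56995 + 0.43902) / 5 = 0.5217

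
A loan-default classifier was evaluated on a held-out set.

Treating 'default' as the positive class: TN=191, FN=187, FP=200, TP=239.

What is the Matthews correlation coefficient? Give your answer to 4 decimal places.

0.0496

MCC = (TP·TN − FP·FN) / √((TP+FP)(TP+FN)(TN+FP)(TN+FN))
Numerator = 239·191 − 200·187 = 8249
Denominator = √(439·426·391·378) = √27640295172 = 166253.7072
MCC = 8249 / 166253.7072 = 0.0496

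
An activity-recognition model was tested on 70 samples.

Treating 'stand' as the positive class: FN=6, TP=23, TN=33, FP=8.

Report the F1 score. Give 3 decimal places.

0.767

Precision = TP/(TP+FP) = 23/31 = 0.7419
Recall = TP/(TP+FN) = 23/29 = 0.7931
F1 = 2·TP/(2·TP+FP+FN) = 46/60 = 0.767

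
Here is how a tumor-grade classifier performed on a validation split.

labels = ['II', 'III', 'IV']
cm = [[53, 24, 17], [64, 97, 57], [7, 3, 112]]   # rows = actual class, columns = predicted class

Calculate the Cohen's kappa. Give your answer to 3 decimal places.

0.412

Observed agreement pₒ = trace/N = 262/434 = 0.6037
Expected agreement pₑ = Σ (rowᵢ·colᵢ)/N² = (94·124 + 218·124 + 122·186)/434² = 0.3259
κ = (pₒ − pₑ)/(1 − pₑ) = (0.6037 − 0.3259)/(1 − 0.3259) = 0.412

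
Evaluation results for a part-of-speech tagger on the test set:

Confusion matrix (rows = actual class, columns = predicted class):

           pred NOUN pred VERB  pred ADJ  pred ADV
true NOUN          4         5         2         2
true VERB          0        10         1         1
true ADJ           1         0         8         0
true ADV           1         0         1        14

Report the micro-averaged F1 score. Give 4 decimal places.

0.7200

Micro-averaging pools counts across classes: ΣTP=36, ΣFP=14, ΣFN=14.
Micro-F1 score = 2·TP/(2·TP+FP+FN) on pooled counts = 0.7200 (equals overall accuracy in single-label multiclass).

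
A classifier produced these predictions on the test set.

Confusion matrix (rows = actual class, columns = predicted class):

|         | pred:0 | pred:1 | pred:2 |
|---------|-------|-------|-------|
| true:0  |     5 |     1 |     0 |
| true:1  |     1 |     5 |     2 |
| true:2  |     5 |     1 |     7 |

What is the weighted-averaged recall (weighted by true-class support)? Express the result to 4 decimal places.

Per-class recall (TP/(TP+FN)):
  0: TP=5, FN=1+0=1 → 5/6 = 0.83333
  1: TP=5, FN=1+2=3 → 5/8 = 0.62500
  2: TP=7, FN=5+1=6 → 7/13 = 0.53846
Weighted-recall = Σ (supportᵢ/N)·recallᵢ with N=27: (6/27)·0.83333 + (8/27)·0.62500 + (13/27)·0.53846 = 0.6296

0.6296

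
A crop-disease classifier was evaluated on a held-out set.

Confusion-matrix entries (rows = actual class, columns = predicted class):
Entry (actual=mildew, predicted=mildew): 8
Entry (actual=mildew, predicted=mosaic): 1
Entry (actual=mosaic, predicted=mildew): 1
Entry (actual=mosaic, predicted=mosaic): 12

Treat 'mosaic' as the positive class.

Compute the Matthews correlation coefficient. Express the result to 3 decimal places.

MCC = (TP·TN − FP·FN) / √((TP+FP)(TP+FN)(TN+FP)(TN+FN))
Numerator = 12·8 − 1·1 = 95
Denominator = √(13·13·9·9) = √13689 = 117.0000
MCC = 95 / 117.0000 = 0.812

0.812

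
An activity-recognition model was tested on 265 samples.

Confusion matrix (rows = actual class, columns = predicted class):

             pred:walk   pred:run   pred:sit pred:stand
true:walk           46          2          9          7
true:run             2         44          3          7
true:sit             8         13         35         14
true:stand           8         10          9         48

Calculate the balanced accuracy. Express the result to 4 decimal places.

0.6611

Balanced accuracy = mean of per-class recall.
  walk: recall = 46/64 = 0.71875
  run: recall = 44/56 = 0.78571
  sit: recall = 35/70 = 0.50000
  stand: recall = 48/75 = 0.64000
Mean = (0.71875 + 0.78571 + 0.50000 + 0.64000) / 4 = 0.6611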